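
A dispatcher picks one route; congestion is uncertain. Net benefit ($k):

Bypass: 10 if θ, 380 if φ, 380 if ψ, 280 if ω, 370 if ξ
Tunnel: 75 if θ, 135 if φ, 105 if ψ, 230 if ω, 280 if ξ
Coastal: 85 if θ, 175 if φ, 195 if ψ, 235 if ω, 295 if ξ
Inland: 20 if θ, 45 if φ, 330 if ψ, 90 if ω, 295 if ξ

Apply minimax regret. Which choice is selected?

Column bests: θ=85, φ=380, ψ=380, ω=280, ξ=370.
Bypass regrets: 75, 0, 0, 0, 0 → max 75
Tunnel regrets: 10, 245, 275, 50, 90 → max 275
Coastal regrets: 0, 205, 185, 45, 75 → max 205
Inland regrets: 65, 335, 50, 190, 75 → max 335
Smallest max regret = 75 → Bypass.

Bypass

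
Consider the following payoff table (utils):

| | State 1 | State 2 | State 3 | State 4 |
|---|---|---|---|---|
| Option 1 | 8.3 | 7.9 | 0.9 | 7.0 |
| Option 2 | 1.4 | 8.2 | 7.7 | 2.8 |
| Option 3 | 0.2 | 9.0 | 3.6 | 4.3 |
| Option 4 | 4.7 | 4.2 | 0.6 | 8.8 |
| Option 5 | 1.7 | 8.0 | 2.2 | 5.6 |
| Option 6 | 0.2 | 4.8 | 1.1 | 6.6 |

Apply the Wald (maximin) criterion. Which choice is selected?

Option 5

Row minima: Option 1=0.9, Option 2=1.4, Option 3=0.2, Option 4=0.6, Option 5=1.7, Option 6=0.2
Best worst-case = 1.7 → Option 5.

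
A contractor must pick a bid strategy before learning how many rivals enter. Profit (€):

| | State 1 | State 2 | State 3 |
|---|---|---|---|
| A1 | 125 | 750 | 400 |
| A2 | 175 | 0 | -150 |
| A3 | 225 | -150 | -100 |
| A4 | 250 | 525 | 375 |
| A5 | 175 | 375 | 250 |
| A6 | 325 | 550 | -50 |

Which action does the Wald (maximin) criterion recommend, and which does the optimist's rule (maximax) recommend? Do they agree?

Row minima: A1=125, A2=-150, A3=-150, A4=250, A5=175, A6=-50
Best worst-case = 250 → A4.
Row maxima: A1=750, A2=175, A3=225, A4=525, A5=375, A6=550
Best best-case = 750 → A1.

maximin → A4; maximax → A1 (disagree)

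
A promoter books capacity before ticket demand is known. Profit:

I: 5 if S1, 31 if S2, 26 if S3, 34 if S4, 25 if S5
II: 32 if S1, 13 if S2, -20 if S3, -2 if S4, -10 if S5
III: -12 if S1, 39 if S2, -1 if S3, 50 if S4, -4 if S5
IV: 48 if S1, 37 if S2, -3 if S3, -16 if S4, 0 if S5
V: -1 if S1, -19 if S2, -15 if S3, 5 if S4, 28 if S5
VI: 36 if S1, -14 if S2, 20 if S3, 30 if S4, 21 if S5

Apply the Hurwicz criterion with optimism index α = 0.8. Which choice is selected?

I: 0.8·34 + 0.2·5 = 28.2
II: 0.8·32 + 0.2·(-20) = 21.6
III: 0.8·50 + 0.2·(-12) = 37.6
IV: 0.8·48 + 0.2·(-16) = 35.2
V: 0.8·28 + 0.2·(-19) = 18.6
VI: 0.8·36 + 0.2·(-14) = 26
Highest Hurwicz score = 37.6 → III.

III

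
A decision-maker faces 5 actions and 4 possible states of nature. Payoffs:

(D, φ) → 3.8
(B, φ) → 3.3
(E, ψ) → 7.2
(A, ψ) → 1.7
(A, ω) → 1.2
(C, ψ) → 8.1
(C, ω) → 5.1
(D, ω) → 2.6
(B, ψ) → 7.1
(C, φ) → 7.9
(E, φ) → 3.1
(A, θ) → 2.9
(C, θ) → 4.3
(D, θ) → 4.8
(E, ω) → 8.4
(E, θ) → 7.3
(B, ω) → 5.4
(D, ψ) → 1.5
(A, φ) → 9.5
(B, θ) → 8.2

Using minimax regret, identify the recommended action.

C

Column bests: θ=8.2, φ=9.5, ψ=8.1, ω=8.4.
A regrets: 5.3, 0.0, 6.4, 7.2 → max 7.2
B regrets: 0.0, 6.2, 1.0, 3.0 → max 6.2
C regrets: 3.9, 1.6, 0.0, 3.3 → max 3.9
D regrets: 3.4, 5.7, 6.6, 5.8 → max 6.6
E regrets: 0.9, 6.4, 0.9, 0.0 → max 6.4
Smallest max regret = 3.9 → C.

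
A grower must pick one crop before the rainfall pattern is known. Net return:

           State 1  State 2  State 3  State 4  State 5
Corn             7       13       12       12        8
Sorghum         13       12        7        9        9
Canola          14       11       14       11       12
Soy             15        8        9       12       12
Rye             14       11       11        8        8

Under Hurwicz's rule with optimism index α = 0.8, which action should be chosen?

Soy

Corn: 0.8·13 + 0.2·7 = 11.8
Sorghum: 0.8·13 + 0.2·7 = 11.8
Canola: 0.8·14 + 0.2·11 = 13.4
Soy: 0.8·15 + 0.2·8 = 13.6
Rye: 0.8·14 + 0.2·8 = 12.8
Highest Hurwicz score = 13.6 → Soy.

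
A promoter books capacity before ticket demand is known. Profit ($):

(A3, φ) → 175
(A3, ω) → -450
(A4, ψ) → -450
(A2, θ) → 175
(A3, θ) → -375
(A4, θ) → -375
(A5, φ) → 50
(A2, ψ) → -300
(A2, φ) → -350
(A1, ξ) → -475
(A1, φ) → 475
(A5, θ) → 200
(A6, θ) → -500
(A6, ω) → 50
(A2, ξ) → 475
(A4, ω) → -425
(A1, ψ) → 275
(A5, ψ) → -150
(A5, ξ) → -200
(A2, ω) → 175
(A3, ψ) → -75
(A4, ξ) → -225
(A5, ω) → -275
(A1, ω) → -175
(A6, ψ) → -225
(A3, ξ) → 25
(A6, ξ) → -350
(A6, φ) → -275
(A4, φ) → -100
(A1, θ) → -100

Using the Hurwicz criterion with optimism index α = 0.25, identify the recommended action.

A2

A1: 0.25·475 + 0.75·(-475) = -237.5
A2: 0.25·475 + 0.75·(-350) = -143.75
A3: 0.25·175 + 0.75·(-450) = -293.75
A4: 0.25·(-100) + 0.75·(-450) = -362.5
A5: 0.25·200 + 0.75·(-275) = -156.25
A6: 0.25·50 + 0.75·(-500) = -362.5
Highest Hurwicz score = -143.75 → A2.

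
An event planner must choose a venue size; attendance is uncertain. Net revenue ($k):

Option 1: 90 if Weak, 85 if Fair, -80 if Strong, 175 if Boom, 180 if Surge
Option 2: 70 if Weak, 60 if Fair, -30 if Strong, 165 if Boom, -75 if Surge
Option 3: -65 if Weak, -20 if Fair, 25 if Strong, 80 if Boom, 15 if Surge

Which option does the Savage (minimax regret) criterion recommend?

Option 1

Column bests: Weak=90, Fair=85, Strong=25, Boom=175, Surge=180.
Option 1 regrets: 0, 0, 105, 0, 0 → max 105
Option 2 regrets: 20, 25, 55, 10, 255 → max 255
Option 3 regrets: 155, 105, 0, 95, 165 → max 165
Smallest max regret = 105 → Option 1.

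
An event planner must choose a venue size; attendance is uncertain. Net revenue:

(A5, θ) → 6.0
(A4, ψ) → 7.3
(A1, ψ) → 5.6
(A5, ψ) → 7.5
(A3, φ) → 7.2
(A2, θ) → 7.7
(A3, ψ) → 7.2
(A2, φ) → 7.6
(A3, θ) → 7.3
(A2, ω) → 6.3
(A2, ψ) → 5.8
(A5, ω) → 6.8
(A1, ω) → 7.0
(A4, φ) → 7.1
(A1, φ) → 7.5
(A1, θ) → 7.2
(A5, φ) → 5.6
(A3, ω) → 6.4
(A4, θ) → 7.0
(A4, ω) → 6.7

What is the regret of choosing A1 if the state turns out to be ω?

0.0

Best payoff under ω is 7.0.
Regret = 7.0 − 7.0 = 0.0.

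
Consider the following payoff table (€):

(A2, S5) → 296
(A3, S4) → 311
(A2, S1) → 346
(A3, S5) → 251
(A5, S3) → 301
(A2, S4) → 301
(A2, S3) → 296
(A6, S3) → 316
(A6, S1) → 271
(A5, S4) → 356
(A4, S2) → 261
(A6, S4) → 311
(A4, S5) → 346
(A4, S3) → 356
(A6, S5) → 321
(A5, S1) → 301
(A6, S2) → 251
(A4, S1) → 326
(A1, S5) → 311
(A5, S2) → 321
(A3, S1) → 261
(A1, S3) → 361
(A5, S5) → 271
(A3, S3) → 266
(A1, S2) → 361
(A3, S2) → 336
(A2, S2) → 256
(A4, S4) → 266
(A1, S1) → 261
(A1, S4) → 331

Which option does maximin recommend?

A5

Row minima: A1=261, A2=256, A3=251, A4=261, A5=271, A6=251
Best worst-case = 271 → A5.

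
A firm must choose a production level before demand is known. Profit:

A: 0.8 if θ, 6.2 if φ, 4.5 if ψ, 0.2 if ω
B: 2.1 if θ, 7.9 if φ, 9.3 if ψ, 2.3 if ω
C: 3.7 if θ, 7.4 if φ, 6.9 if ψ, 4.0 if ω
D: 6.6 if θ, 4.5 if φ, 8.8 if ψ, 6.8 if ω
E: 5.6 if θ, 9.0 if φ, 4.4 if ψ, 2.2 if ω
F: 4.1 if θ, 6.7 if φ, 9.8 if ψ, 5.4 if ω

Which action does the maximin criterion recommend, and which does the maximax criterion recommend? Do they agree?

Row minima: A=0.2, B=2.1, C=3.7, D=4.5, E=2.2, F=4.1
Best worst-case = 4.5 → D.
Row maxima: A=6.2, B=9.3, C=7.4, D=8.8, E=9.0, F=9.8
Best best-case = 9.8 → F.

maximin → D; maximax → F (disagree)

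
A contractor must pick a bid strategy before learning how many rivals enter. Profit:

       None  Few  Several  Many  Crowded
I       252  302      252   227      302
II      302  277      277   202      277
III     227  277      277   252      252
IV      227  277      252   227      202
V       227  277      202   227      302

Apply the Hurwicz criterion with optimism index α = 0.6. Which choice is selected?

I: 0.6·302 + 0.4·227 = 272
II: 0.6·302 + 0.4·202 = 262
III: 0.6·277 + 0.4·227 = 257
IV: 0.6·277 + 0.4·202 = 247
V: 0.6·302 + 0.4·202 = 262
Highest Hurwicz score = 272 → I.

I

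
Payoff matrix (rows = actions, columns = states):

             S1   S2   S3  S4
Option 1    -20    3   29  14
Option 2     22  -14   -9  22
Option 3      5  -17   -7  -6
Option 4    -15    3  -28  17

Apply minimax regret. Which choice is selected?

Column bests: S1=22, S2=3, S3=29, S4=22.
Option 1 regrets: 42, 0, 0, 8 → max 42
Option 2 regrets: 0, 17, 38, 0 → max 38
Option 3 regrets: 17, 20, 36, 28 → max 36
Option 4 regrets: 37, 0, 57, 5 → max 57
Smallest max regret = 36 → Option 3.

Option 3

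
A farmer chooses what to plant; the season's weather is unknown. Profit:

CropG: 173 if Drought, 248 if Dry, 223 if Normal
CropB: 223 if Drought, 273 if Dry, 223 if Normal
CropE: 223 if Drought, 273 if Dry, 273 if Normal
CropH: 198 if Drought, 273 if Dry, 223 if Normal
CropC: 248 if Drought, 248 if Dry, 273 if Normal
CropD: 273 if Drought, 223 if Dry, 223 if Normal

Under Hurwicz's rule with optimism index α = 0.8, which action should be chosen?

CropC

CropG: 0.8·248 + 0.2·173 = 233
CropB: 0.8·273 + 0.2·223 = 263
CropE: 0.8·273 + 0.2·223 = 263
CropH: 0.8·273 + 0.2·198 = 258
CropC: 0.8·273 + 0.2·248 = 268
CropD: 0.8·273 + 0.2·223 = 263
Highest Hurwicz score = 268 → CropC.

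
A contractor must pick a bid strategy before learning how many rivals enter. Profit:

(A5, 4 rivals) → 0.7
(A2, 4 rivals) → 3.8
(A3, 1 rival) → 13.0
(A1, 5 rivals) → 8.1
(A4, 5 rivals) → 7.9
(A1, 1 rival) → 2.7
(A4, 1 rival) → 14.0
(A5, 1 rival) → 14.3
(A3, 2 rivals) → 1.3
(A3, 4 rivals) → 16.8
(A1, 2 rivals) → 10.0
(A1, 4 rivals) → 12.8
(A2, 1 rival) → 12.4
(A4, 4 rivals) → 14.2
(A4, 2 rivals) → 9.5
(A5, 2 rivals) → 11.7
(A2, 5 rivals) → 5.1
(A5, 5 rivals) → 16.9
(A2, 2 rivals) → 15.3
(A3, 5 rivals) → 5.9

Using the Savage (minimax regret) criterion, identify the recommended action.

Column bests: 1 rival=14.3, 2 rivals=15.3, 4 rivals=16.8, 5 rivals=16.9.
A1 regrets: 11.6, 5.3, 4.0, 8.8 → max 11.6
A2 regrets: 1.9, 0.0, 13.0, 11.8 → max 13.0
A3 regrets: 1.3, 14.0, 0.0, 11.0 → max 14.0
A4 regrets: 0.3, 5.8, 2.6, 9.0 → max 9.0
A5 regrets: 0.0, 3.6, 16.1, 0.0 → max 16.1
Smallest max regret = 9.0 → A4.

A4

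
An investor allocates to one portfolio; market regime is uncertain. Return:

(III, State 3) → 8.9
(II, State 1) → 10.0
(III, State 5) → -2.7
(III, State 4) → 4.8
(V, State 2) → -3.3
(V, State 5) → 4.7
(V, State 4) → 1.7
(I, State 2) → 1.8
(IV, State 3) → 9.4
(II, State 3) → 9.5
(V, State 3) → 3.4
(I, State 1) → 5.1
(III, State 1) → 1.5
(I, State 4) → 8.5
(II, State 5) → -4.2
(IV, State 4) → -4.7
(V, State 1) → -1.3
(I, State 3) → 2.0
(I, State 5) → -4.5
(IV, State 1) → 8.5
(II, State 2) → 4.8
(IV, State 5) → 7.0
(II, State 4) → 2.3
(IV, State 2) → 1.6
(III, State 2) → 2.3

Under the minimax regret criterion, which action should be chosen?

Column bests: State 1=10.0, State 2=4.8, State 3=9.5, State 4=8.5, State 5=7.0.
I regrets: 4.9, 3.0, 7.5, 0.0, 11.5 → max 11.5
II regrets: 0.0, 0.0, 0.0, 6.2, 11.2 → max 11.2
III regrets: 8.5, 2.5, 0.6, 3.7, 9.7 → max 9.7
IV regrets: 1.5, 3.2, 0.1, 13.2, 0.0 → max 13.2
V regrets: 11.3, 8.1, 6.1, 6.8, 2.3 → max 11.3
Smallest max regret = 9.7 → III.

III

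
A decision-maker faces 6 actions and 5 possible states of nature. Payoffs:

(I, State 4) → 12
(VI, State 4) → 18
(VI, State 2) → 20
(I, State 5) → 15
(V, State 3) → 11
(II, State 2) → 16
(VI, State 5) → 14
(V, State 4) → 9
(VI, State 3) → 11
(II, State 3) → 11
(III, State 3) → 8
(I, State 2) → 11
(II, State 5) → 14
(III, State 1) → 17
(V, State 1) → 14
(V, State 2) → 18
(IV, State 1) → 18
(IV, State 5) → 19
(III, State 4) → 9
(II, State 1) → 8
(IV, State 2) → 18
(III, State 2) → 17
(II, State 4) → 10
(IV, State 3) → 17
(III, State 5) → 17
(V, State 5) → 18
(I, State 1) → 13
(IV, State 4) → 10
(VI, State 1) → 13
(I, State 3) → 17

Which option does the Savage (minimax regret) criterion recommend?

Column bests: State 1=18, State 2=20, State 3=17, State 4=18, State 5=19.
I regrets: 5, 9, 0, 6, 4 → max 9
II regrets: 10, 4, 6, 8, 5 → max 10
III regrets: 1, 3, 9, 9, 2 → max 9
IV regrets: 0, 2, 0, 8, 0 → max 8
V regrets: 4, 2, 6, 9, 1 → max 9
VI regrets: 5, 0, 6, 0, 5 → max 6
Smallest max regret = 6 → VI.

VI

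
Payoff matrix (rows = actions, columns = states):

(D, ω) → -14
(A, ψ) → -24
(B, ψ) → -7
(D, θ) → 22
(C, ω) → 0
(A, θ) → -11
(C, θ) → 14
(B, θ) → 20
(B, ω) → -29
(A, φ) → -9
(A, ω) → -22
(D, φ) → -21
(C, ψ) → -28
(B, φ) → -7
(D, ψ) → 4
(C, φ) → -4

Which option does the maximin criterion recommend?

Row minima: A=-24, B=-29, C=-28, D=-21
Best worst-case = -21 → D.

D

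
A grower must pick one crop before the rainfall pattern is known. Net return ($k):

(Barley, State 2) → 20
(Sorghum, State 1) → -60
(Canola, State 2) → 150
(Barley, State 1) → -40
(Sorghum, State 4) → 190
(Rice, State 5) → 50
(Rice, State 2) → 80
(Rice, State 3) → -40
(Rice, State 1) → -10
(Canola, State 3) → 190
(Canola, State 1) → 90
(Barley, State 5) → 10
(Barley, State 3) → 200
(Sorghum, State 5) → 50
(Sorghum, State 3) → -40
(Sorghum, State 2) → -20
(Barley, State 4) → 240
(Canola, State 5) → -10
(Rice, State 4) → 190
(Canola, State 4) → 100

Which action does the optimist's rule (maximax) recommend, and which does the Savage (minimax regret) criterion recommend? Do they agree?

maximax → Barley; minimax regret → Barley (agree)

Row maxima: Barley=240, Rice=190, Sorghum=190, Canola=190
Best best-case = 240 → Barley.
Column bests: State 1=90, State 2=150, State 3=200, State 4=240, State 5=50.
Barley regrets: 130, 130, 0, 0, 40 → max 130
Rice regrets: 100, 70, 240, 50, 0 → max 240
Sorghum regrets: 150, 170, 240, 50, 0 → max 240
Canola regrets: 0, 0, 10, 140, 60 → max 140
Smallest max regret = 130 → Barley.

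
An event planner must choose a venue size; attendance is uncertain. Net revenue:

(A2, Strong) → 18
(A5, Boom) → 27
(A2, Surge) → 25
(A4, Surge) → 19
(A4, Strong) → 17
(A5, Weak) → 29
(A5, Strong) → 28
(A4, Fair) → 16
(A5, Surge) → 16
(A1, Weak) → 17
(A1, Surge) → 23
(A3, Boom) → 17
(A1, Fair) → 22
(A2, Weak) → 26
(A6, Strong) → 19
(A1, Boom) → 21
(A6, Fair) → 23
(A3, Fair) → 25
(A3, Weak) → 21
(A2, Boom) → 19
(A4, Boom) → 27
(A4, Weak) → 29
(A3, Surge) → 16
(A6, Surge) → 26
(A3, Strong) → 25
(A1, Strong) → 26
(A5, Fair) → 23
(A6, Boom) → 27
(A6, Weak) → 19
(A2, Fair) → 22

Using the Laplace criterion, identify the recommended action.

A5

Row averages: A1=21.8, A2=22, A3=20.8, A4=21.6, A5=24.6, A6=22.8
Highest average = 24.6 → A5.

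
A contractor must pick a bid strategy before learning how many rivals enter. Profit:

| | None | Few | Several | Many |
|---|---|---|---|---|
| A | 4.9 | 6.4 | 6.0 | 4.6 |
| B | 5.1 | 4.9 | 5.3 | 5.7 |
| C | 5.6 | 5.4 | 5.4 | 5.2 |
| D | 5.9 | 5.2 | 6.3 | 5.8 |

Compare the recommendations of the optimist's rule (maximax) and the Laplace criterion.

Row maxima: A=6.4, B=5.7, C=5.6, D=6.3
Best best-case = 6.4 → A.
Row averages: A=5.475, B=5.25, C=5.4, D=5.8
Highest average = 5.8 → D.

maximax → A; laplace → D (disagree)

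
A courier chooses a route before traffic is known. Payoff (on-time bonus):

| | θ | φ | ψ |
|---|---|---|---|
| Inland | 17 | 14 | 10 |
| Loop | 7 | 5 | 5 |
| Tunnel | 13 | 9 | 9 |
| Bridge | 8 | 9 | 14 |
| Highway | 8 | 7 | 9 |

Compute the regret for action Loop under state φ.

Best payoff under φ is 14.
Regret = 14 − 5 = 9.

9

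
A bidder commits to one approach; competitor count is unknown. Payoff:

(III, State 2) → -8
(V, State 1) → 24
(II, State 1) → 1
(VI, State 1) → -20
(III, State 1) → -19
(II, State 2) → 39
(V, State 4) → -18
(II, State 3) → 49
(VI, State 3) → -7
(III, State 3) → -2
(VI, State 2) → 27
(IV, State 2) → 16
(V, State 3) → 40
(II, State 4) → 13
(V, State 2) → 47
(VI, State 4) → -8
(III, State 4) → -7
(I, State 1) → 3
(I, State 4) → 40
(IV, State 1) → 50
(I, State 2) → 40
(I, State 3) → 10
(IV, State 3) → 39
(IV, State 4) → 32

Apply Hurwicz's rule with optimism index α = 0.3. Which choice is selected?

IV

I: 0.3·40 + 0.7·3 = 14.1
II: 0.3·49 + 0.7·1 = 15.4
III: 0.3·(-2) + 0.7·(-19) = -13.9
IV: 0.3·50 + 0.7·16 = 26.2
V: 0.3·47 + 0.7·(-18) = 1.5
VI: 0.3·27 + 0.7·(-20) = -5.9
Highest Hurwicz score = 26.2 → IV.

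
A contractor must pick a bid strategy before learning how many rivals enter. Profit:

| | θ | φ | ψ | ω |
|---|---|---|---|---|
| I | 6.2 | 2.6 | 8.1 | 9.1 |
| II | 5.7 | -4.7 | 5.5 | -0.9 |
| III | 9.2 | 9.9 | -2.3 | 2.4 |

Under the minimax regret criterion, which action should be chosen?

Column bests: θ=9.2, φ=9.9, ψ=8.1, ω=9.1.
I regrets: 3.0, 7.3, 0.0, 0.0 → max 7.3
II regrets: 3.5, 14.6, 2.6, 10.0 → max 14.6
III regrets: 0.0, 0.0, 10.4, 6.7 → max 10.4
Smallest max regret = 7.3 → I.

I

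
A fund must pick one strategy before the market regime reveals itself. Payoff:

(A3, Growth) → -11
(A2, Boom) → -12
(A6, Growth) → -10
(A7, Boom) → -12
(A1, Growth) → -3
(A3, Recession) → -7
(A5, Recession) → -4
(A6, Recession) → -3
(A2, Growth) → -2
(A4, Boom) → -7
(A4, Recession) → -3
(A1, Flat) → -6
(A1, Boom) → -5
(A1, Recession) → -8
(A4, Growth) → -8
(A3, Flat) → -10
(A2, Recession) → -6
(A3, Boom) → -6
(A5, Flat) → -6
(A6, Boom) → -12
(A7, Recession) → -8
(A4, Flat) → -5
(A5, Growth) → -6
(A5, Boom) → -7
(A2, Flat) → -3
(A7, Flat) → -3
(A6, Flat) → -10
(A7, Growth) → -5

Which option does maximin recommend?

Row minima: A1=-8, A2=-12, A3=-11, A4=-8, A5=-7, A6=-12, A7=-12
Best worst-case = -7 → A5.

A5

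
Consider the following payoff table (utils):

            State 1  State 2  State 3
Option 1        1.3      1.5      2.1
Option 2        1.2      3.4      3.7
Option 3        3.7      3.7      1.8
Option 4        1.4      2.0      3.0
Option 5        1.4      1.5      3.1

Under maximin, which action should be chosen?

Row minima: Option 1=1.3, Option 2=1.2, Option 3=1.8, Option 4=1.4, Option 5=1.4
Best worst-case = 1.8 → Option 3.

Option 3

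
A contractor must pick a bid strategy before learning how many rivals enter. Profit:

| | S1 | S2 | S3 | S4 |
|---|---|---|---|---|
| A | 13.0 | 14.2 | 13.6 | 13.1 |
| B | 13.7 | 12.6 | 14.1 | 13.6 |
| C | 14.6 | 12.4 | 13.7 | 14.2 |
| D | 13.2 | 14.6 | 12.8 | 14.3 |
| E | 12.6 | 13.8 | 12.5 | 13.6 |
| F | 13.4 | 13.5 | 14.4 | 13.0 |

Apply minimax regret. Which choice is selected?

Column bests: S1=14.6, S2=14.6, S3=14.4, S4=14.3.
A regrets: 1.6, 0.4, 0.8, 1.2 → max 1.6
B regrets: 0.9, 2.0, 0.3, 0.7 → max 2.0
C regrets: 0.0, 2.2, 0.7, 0.1 → max 2.2
D regrets: 1.4, 0.0, 1.6, 0.0 → max 1.6
E regrets: 2.0, 0.8, 1.9, 0.7 → max 2.0
F regrets: 1.2, 1.1, 0.0, 1.3 → max 1.3
Smallest max regret = 1.3 → F.

F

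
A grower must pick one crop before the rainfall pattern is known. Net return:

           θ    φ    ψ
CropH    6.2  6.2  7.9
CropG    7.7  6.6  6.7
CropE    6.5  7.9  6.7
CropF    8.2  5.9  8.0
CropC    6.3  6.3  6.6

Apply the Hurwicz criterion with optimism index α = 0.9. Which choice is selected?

CropF

CropH: 0.9·7.9 + 0.1·6.2 = 7.73
CropG: 0.9·7.7 + 0.1·6.6 = 7.59
CropE: 0.9·7.9 + 0.1·6.5 = 7.76
CropF: 0.9·8.2 + 0.1·5.9 = 7.97
CropC: 0.9·6.6 + 0.1·6.3 = 6.57
Highest Hurwicz score = 7.97 → CropF.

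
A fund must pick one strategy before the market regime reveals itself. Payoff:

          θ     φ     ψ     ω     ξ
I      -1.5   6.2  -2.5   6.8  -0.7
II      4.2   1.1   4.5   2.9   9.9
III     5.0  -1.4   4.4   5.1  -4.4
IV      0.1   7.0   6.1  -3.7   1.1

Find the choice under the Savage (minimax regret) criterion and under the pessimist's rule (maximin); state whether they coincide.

Column bests: θ=5.0, φ=7.0, ψ=6.1, ω=6.8, ξ=9.9.
I regrets: 6.5, 0.8, 8.6, 0.0, 10.6 → max 10.6
II regrets: 0.8, 5.9, 1.6, 3.9, 0.0 → max 5.9
III regrets: 0.0, 8.4, 1.7, 1.7, 14.3 → max 14.3
IV regrets: 4.9, 0.0, 0.0, 10.5, 8.8 → max 10.5
Smallest max regret = 5.9 → II.
Row minima: I=-2.5, II=1.1, III=-4.4, IV=-3.7
Best worst-case = 1.1 → II.

minimax regret → II; maximin → II (agree)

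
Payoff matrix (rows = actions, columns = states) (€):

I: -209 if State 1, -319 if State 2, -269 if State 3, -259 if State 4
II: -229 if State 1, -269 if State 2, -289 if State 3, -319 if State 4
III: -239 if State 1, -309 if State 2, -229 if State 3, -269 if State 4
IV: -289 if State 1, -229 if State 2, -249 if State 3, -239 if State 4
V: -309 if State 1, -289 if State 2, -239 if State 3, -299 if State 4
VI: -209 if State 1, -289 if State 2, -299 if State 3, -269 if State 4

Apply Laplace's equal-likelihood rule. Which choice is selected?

Row averages: I=-264, II=-276.5, III=-261.5, IV=-251.5, V=-284, VI=-266.5
Highest average = -251.5 → IV.

IV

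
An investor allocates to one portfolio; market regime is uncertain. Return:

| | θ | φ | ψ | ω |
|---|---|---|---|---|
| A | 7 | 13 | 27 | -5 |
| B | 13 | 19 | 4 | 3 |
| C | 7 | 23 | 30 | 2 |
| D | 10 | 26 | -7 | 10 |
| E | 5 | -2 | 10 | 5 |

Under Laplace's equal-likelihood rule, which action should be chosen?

C

Row averages: A=10.5, B=9.75, C=15.5, D=9.75, E=4.5
Highest average = 15.5 → C.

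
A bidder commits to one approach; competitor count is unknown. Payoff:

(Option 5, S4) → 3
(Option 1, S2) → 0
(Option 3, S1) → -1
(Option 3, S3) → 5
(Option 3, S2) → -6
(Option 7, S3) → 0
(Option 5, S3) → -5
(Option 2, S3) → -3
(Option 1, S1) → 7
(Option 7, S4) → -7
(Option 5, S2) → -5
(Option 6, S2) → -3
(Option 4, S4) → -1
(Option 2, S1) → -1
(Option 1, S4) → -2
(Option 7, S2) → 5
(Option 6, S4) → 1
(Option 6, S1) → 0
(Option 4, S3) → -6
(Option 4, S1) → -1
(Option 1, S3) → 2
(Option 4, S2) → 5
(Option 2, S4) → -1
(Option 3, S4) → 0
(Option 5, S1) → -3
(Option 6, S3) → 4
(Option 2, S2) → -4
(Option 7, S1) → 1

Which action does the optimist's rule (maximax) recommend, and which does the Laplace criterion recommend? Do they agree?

maximax → Option 1; laplace → Option 1 (agree)

Row maxima: Option 1=7, Option 2=-1, Option 3=5, Option 4=5, Option 5=3, Option 6=4, Option 7=5
Best best-case = 7 → Option 1.
Row averages: Option 1=1.75, Option 2=-2.25, Option 3=-0.5, Option 4=-0.75, Option 5=-2.5, Option 6=0.5, Option 7=-0.25
Highest average = 1.75 → Option 1.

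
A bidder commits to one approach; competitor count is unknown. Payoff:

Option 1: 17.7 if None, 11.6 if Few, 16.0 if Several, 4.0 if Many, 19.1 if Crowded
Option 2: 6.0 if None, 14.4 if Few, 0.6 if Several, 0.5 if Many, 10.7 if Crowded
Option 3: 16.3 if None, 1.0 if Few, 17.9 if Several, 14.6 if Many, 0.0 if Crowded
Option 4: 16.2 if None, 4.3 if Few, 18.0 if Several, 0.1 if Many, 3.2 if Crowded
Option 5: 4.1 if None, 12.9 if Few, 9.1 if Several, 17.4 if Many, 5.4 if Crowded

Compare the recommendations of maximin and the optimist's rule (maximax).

maximin → Option 5; maximax → Option 1 (disagree)

Row minima: Option 1=4.0, Option 2=0.5, Option 3=0.0, Option 4=0.1, Option 5=4.1
Best worst-case = 4.1 → Option 5.
Row maxima: Option 1=19.1, Option 2=14.4, Option 3=17.9, Option 4=18.0, Option 5=17.4
Best best-case = 19.1 → Option 1.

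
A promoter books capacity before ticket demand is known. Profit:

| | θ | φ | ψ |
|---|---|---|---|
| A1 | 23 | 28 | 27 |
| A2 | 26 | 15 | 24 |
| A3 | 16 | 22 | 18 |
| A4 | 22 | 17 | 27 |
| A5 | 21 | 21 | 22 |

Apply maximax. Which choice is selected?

A1

Row maxima: A1=28, A2=26, A3=22, A4=27, A5=22
Best best-case = 28 → A1.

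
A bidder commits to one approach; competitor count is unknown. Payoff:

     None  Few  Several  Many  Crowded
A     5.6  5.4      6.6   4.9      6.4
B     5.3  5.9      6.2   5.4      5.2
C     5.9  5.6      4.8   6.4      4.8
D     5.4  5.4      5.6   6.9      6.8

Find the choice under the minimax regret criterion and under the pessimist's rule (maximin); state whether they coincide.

Column bests: None=5.9, Few=5.9, Several=6.6, Many=6.9, Crowded=6.8.
A regrets: 0.3, 0.5, 0.0, 2.0, 0.4 → max 2.0
B regrets: 0.6, 0.0, 0.4, 1.5, 1.6 → max 1.6
C regrets: 0.0, 0.3, 1.8, 0.5, 2.0 → max 2.0
D regrets: 0.5, 0.5, 1.0, 0.0, 0.0 → max 1.0
Smallest max regret = 1.0 → D.
Row minima: A=4.9, B=5.2, C=4.8, D=5.4
Best worst-case = 5.4 → D.

minimax regret → D; maximin → D (agree)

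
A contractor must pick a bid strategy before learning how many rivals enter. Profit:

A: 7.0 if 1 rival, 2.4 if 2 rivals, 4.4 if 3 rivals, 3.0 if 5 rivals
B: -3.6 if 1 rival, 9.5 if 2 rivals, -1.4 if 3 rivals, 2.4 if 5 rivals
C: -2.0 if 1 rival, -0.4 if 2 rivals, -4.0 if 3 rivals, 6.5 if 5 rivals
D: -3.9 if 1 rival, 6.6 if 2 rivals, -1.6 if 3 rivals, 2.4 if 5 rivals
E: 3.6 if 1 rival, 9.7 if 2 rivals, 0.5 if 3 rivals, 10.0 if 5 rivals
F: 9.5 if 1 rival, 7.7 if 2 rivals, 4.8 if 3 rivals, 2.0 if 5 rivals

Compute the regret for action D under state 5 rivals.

Best payoff under 5 rivals is 10.0.
Regret = 10.0 − 2.4 = 7.6.

7.6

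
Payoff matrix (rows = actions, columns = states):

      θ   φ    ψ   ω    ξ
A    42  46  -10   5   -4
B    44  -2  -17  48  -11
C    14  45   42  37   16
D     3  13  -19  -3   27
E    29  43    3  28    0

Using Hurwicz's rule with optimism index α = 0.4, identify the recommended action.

C

A: 0.4·46 + 0.6·(-10) = 12.4
B: 0.4·48 + 0.6·(-17) = 9
C: 0.4·45 + 0.6·14 = 26.4
D: 0.4·27 + 0.6·(-19) = -0.6
E: 0.4·43 + 0.6·0 = 17.2
Highest Hurwicz score = 26.4 → C.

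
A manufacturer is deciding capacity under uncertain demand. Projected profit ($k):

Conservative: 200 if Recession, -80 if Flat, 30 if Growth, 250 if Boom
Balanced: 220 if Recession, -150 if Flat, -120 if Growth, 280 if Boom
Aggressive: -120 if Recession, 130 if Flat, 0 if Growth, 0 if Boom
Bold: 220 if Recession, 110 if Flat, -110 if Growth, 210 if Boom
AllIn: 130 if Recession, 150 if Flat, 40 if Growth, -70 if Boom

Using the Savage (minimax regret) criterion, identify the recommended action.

Column bests: Recession=220, Flat=150, Growth=40, Boom=280.
Conservative regrets: 20, 230, 10, 30 → max 230
Balanced regrets: 0, 300, 160, 0 → max 300
Aggressive regrets: 340, 20, 40, 280 → max 340
Bold regrets: 0, 40, 150, 70 → max 150
AllIn regrets: 90, 0, 0, 350 → max 350
Smallest max regret = 150 → Bold.

Bold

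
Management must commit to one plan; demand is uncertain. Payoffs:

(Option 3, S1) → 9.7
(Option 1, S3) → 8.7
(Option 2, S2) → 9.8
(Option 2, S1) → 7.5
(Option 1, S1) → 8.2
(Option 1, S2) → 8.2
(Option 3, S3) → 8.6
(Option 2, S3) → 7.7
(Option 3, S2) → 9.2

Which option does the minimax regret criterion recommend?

Option 3

Column bests: S1=9.7, S2=9.8, S3=8.7.
Option 1 regrets: 1.5, 1.6, 0.0 → max 1.6
Option 2 regrets: 2.2, 0.0, 1.0 → max 2.2
Option 3 regrets: 0.0, 0.6, 0.1 → max 0.6
Smallest max regret = 0.6 → Option 3.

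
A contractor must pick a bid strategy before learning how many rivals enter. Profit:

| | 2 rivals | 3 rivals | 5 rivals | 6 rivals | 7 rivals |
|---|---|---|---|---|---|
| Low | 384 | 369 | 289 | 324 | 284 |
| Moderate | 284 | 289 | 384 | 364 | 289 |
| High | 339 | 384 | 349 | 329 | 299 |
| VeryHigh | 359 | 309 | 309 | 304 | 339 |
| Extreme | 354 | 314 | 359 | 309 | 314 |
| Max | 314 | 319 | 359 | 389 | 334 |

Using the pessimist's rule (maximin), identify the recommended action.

Max

Row minima: Low=284, Moderate=284, High=299, VeryHigh=304, Extreme=309, Max=314
Best worst-case = 314 → Max.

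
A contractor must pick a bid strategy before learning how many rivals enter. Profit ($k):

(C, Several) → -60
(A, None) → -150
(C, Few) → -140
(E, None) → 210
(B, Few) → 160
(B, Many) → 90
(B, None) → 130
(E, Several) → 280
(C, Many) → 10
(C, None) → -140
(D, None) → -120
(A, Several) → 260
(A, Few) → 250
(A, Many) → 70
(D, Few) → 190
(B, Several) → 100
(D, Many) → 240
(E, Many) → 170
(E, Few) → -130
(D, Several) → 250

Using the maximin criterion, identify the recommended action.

Row minima: A=-150, B=90, C=-140, D=-120, E=-130
Best worst-case = 90 → B.

B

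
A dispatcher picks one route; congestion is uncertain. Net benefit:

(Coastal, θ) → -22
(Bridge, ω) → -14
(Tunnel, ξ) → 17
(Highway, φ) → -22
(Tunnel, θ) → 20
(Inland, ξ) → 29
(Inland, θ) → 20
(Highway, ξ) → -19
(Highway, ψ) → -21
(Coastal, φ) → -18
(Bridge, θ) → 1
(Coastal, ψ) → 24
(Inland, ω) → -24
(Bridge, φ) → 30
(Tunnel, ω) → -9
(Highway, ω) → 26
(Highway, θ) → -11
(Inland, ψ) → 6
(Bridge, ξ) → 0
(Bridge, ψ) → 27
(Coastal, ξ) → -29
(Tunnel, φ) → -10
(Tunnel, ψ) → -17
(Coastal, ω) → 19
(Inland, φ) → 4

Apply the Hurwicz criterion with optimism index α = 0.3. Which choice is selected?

Tunnel: 0.3·20 + 0.7·(-17) = -5.9
Highway: 0.3·26 + 0.7·(-22) = -7.6
Coastal: 0.3·24 + 0.7·(-29) = -13.1
Bridge: 0.3·30 + 0.7·(-14) = -0.8
Inland: 0.3·29 + 0.7·(-24) = -8.1
Highest Hurwicz score = -0.8 → Bridge.

Bridge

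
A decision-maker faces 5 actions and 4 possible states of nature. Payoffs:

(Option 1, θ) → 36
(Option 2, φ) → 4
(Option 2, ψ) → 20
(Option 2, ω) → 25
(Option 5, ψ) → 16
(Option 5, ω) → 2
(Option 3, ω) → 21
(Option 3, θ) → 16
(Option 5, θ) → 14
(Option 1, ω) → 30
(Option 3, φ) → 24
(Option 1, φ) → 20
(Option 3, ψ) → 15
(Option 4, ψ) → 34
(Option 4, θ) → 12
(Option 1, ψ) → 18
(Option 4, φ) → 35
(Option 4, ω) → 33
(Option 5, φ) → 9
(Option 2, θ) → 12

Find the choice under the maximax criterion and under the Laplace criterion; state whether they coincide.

Row maxima: Option 1=36, Option 2=25, Option 3=24, Option 4=35, Option 5=16
Best best-case = 36 → Option 1.
Row averages: Option 1=26, Option 2=15.25, Option 3=19, Option 4=28.5, Option 5=10.25
Highest average = 28.5 → Option 4.

maximax → Option 1; laplace → Option 4 (disagree)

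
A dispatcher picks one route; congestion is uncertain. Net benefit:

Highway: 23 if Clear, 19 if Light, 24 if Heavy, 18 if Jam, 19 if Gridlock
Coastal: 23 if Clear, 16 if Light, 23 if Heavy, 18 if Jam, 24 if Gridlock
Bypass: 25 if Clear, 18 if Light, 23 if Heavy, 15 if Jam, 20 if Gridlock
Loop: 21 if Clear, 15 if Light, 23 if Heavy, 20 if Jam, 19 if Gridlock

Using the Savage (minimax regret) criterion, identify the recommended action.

Coastal

Column bests: Clear=25, Light=19, Heavy=24, Jam=20, Gridlock=24.
Highway regrets: 2, 0, 0, 2, 5 → max 5
Coastal regrets: 2, 3, 1, 2, 0 → max 3
Bypass regrets: 0, 1, 1, 5, 4 → max 5
Loop regrets: 4, 4, 1, 0, 5 → max 5
Smallest max regret = 3 → Coastal.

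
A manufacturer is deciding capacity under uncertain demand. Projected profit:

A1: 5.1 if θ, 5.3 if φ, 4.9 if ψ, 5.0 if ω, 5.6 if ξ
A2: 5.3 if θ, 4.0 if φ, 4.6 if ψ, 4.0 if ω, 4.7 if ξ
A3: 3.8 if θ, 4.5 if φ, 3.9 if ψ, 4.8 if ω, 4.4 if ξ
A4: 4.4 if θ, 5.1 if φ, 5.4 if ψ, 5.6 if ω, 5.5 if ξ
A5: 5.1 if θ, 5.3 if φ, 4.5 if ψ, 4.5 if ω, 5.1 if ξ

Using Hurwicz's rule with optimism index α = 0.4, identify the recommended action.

A1

A1: 0.4·5.6 + 0.6·4.9 = 5.18
A2: 0.4·5.3 + 0.6·4.0 = 4.52
A3: 0.4·4.8 + 0.6·3.8 = 4.2
A4: 0.4·5.6 + 0.6·4.4 = 4.88
A5: 0.4·5.3 + 0.6·4.5 = 4.82
Highest Hurwicz score = 5.18 → A1.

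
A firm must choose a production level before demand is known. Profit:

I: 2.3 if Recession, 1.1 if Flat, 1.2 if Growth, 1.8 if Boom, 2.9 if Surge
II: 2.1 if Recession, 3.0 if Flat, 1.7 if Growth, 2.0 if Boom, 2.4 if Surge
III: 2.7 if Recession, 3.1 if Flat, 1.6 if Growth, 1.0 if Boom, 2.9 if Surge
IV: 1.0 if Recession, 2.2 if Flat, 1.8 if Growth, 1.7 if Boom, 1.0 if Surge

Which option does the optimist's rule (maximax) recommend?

III

Row maxima: I=2.9, II=3.0, III=3.1, IV=2.2
Best best-case = 3.1 → III.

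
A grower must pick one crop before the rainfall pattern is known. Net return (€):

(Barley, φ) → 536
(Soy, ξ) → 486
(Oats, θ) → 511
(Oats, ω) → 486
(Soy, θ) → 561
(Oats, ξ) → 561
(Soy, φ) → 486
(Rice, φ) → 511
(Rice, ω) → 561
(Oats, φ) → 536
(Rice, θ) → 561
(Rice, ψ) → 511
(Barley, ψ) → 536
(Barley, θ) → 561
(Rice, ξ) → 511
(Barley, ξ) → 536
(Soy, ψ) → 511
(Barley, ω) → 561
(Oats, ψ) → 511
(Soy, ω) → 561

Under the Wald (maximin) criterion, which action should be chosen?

Row minima: Barley=536, Oats=486, Rice=511, Soy=486
Best worst-case = 536 → Barley.

Barley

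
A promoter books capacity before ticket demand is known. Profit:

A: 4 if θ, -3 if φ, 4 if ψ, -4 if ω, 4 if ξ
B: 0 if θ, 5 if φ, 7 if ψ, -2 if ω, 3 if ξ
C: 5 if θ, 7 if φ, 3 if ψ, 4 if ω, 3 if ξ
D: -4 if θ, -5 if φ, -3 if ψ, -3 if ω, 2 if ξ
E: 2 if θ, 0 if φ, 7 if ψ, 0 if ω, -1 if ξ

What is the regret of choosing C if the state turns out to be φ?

Best payoff under φ is 7.
Regret = 7 − 7 = 0.

0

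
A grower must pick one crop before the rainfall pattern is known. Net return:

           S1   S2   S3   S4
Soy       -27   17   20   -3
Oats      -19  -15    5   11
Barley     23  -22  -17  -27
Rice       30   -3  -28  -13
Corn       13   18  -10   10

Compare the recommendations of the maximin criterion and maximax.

maximin → Corn; maximax → Rice (disagree)

Row minima: Soy=-27, Oats=-19, Barley=-27, Rice=-28, Corn=-10
Best worst-case = -10 → Corn.
Row maxima: Soy=20, Oats=11, Barley=23, Rice=30, Corn=18
Best best-case = 30 → Rice.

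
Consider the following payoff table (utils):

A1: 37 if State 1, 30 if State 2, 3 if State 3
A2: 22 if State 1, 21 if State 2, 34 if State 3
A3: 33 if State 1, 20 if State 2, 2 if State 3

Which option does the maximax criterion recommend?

Row maxima: A1=37, A2=34, A3=33
Best best-case = 37 → A1.

A1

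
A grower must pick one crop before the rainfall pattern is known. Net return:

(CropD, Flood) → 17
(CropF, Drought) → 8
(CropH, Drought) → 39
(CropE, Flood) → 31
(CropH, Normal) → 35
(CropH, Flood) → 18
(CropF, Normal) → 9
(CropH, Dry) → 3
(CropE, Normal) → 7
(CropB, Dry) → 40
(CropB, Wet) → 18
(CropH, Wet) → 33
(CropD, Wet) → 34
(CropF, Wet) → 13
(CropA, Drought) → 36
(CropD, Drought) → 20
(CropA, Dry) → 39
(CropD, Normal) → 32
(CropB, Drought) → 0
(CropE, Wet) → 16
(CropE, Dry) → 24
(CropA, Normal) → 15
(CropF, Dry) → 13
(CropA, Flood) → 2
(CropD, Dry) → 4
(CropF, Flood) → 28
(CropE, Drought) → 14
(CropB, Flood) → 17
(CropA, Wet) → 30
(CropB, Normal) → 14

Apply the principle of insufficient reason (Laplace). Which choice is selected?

Row averages: CropF=14.2, CropD=21.4, CropH=25.6, CropB=17.8, CropE=18.4, CropA=24.4
Highest average = 25.6 → CropH.

CropH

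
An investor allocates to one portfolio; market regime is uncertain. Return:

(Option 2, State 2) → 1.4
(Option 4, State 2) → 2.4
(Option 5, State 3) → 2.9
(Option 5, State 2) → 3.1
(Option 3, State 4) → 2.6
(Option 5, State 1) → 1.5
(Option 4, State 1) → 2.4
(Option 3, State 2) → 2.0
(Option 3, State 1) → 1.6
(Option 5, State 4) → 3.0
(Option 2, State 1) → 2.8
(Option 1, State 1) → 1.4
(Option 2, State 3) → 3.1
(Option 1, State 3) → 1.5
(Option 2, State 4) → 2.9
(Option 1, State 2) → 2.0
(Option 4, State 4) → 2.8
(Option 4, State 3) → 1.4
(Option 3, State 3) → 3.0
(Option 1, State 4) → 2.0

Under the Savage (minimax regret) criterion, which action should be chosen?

Column bests: State 1=2.8, State 2=3.1, State 3=3.1, State 4=3.0.
Option 1 regrets: 1.4, 1.1, 1.6, 1.0 → max 1.6
Option 2 regrets: 0.0, 1.7, 0.0, 0.1 → max 1.7
Option 3 regrets: 1.2, 1.1, 0.1, 0.4 → max 1.2
Option 4 regrets: 0.4, 0.7, 1.7, 0.2 → max 1.7
Option 5 regrets: 1.3, 0.0, 0.2, 0.0 → max 1.3
Smallest max regret = 1.2 → Option 3.

Option 3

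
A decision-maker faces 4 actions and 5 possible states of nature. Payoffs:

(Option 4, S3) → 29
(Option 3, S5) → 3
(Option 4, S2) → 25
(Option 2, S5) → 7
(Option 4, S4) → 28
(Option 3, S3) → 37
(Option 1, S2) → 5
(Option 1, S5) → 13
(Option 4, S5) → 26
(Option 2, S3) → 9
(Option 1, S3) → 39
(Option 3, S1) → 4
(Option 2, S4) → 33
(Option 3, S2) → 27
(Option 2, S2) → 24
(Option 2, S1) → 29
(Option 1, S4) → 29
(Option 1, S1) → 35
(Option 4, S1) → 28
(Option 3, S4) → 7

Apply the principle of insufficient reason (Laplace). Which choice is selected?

Option 4

Row averages: Option 1=24.2, Option 2=20.4, Option 3=15.6, Option 4=27.2
Highest average = 27.2 → Option 4.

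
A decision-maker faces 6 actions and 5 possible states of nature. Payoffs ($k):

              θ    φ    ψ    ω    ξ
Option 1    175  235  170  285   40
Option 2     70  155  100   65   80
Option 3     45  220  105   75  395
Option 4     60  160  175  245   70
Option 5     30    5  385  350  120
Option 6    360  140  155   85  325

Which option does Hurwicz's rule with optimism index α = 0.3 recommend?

Option 6

Option 1: 0.3·285 + 0.7·40 = 113.5
Option 2: 0.3·155 + 0.7·65 = 92
Option 3: 0.3·395 + 0.7·45 = 150
Option 4: 0.3·245 + 0.7·60 = 115.5
Option 5: 0.3·385 + 0.7·5 = 119
Option 6: 0.3·360 + 0.7·85 = 167.5
Highest Hurwicz score = 167.5 → Option 6.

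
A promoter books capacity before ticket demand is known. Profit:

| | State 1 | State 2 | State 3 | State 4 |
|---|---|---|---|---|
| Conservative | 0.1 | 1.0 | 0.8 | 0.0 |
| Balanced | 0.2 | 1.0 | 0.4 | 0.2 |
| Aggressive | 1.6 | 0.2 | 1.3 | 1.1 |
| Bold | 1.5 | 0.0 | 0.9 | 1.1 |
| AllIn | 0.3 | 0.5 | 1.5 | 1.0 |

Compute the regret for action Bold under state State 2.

1.0

Best payoff under State 2 is 1.0.
Regret = 1.0 − 0.0 = 1.0.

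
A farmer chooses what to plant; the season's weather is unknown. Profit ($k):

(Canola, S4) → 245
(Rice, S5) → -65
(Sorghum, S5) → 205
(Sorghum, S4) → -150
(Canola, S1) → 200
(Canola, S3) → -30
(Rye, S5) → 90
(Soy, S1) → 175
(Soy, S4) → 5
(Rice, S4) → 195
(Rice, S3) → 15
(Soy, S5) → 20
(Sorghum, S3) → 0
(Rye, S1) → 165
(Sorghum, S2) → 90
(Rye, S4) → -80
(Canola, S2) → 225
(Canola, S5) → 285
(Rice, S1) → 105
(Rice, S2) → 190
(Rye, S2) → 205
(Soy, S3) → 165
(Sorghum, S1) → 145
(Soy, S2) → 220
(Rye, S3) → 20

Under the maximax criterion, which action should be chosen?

Canola

Row maxima: Canola=285, Rice=195, Sorghum=205, Soy=220, Rye=205
Best best-case = 285 → Canola.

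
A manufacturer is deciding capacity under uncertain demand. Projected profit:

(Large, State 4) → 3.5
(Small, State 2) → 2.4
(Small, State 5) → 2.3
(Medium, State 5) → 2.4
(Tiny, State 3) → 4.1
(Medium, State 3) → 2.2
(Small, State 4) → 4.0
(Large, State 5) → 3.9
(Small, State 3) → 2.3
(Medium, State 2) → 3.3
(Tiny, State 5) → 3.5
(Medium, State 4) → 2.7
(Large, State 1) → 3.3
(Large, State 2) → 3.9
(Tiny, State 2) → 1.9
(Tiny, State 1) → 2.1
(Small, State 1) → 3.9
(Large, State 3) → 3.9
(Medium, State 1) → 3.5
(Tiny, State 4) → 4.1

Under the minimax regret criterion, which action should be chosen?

Column bests: State 1=3.9, State 2=3.9, State 3=4.1, State 4=4.1, State 5=3.9.
Tiny regrets: 1.8, 2.0, 0.0, 0.0, 0.4 → max 2.0
Small regrets: 0.0, 1.5, 1.8, 0.1, 1.6 → max 1.8
Medium regrets: 0.4, 0.6, 1.9, 1.4, 1.5 → max 1.9
Large regrets: 0.6, 0.0, 0.2, 0.6, 0.0 → max 0.6
Smallest max regret = 0.6 → Large.

Large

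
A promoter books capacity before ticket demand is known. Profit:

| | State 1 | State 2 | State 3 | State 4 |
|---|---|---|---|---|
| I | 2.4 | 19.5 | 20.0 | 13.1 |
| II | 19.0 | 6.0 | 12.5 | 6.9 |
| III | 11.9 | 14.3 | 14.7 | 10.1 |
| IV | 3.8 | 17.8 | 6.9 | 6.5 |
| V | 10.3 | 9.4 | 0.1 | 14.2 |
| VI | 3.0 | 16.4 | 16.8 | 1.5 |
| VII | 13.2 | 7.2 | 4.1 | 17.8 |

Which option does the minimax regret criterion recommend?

III

Column bests: State 1=19.0, State 2=19.5, State 3=20.0, State 4=17.8.
I regrets: 16.6, 0.0, 0.0, 4.7 → max 16.6
II regrets: 0.0, 13.5, 7.5, 10.9 → max 13.5
III regrets: 7.1, 5.2, 5.3, 7.7 → max 7.7
IV regrets: 15.2, 1.7, 13.1, 11.3 → max 15.2
V regrets: 8.7, 10.1, 19.9, 3.6 → max 19.9
VI regrets: 16.0, 3.1, 3.2, 16.3 → max 16.3
VII regrets: 5.8, 12.3, 15.9, 0.0 → max 15.9
Smallest max regret = 7.7 → III.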